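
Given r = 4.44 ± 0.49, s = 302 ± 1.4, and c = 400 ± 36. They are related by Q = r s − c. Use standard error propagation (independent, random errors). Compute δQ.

152

Let p = r·s = 1340. δp/p = √((1·δr/r)² + (1·δs/s)²) = √(0.0122 + 2.15e-05) = 0.110, so δp = 148.
Q = p − c: δQ = √(δp² + δc²) = √(21900 + 1300) = 152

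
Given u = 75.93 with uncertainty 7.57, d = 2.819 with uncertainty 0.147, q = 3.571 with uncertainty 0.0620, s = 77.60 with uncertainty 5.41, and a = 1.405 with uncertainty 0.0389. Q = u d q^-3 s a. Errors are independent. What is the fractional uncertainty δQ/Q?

Each factor contributes (exponent × relative error)² to (δQ/Q)²:
  (1·δu/u)² = (1×0.0997)² = 0.00994;  (1·δd/d)² = (1×0.0521)² = 0.00272;  (-3·δq/q)² = (-3×0.0174)² = 0.00271;  (1·δs/s)² = (1×0.0697)² = 0.00486;  (1·δa/a)² = (1×0.0277)² = 0.000767
δQ/Q = √(0.0210) = 0.145

0.145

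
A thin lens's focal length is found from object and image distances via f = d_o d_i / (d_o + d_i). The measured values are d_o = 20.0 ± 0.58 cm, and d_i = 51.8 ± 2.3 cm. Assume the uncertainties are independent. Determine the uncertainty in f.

∂f/∂d_o = (d_i/(d_o+d_i))² = 0.520;  ∂f/∂d_i = (d_o/(d_o+d_i))² = 0.0776
δf = √((∂f/∂d_o · δd_o)² + (∂f/∂d_i · δd_i)²) = √(0.0911 + 0.0318) = 0.351 cm

0.351 cm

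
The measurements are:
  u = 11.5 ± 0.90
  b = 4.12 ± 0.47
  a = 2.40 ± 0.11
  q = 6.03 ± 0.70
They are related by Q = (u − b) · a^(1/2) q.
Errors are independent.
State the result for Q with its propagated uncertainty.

Let w = u − b = 7.38. δw = √(δu² + δb²) = √(0.810 + 0.221) = 1.02, so δw/w = 0.138.
Q is then a monomial in w, a, q:
δQ/Q = √((δw/w)² + (½·δa/a)² + (1·δq/q)²) = √(0.0189 + 0.000525 + 0.0135) = 0.181
Q = 68.9, so δQ = 0.181 × 68.9 = 12.5.

68.9 ± 12.5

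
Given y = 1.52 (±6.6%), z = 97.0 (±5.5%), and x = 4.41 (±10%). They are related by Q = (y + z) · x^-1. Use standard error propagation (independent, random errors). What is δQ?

Let u = y + z = 98.5. δu = √(δy² + δz²) = √(0.0101 + 28.5) = 5.34, so δu/u = 0.0542.
Q is then a monomial in u, x:
δQ/Q = √((δu/u)² + (-1·δx/x)²) = √(0.00293 + 0.0100) = 0.114
Q = 22.3, so δQ = 0.114 × 22.3 = 2.54.

2.54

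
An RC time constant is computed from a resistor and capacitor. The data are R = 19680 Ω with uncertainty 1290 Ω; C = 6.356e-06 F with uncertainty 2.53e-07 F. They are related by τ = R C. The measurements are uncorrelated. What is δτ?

Each factor contributes (exponent × relative error)² to (δτ/τ)²:
  (1·δR/R)² = (1×0.0655)² = 0.00430;  (1·δC/C)² = (1×0.0398)² = 0.00158
δτ/τ = √(0.00588) = 0.0767
τ = 0.1251 s, so δτ = 0.0767 × 0.1251 = 0.00959 s.

0.00959 s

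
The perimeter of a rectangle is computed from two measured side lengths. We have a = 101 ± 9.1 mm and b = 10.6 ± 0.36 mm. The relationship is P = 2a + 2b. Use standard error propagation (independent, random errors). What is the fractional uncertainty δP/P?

Absolute uncertainties add in quadrature for a linear combination:
  (2·δa)² = 331;  (2·δb)² = 0.518
δP = √(332) = 18.2 mm
P = 223 mm, so δP/P = 18.2/223 = 0.0816.

0.0816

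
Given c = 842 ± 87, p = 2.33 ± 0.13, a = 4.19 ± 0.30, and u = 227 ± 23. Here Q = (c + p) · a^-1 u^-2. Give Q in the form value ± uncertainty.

0.00391 ± 0.000932

Let w = c + p = 844. δw = √(δc² + δp²) = √(7570 + 0.0169) = 87.0, so δw/w = 0.103.
Q is then a monomial in w, a, u:
δQ/Q = √((δw/w)² + (-1·δa/a)² + (-2·δu/u)²) = √(0.0106 + 0.00513 + 0.0411) = 0.238
Q = 0.00391, so δQ = 0.238 × 0.00391 = 0.000932.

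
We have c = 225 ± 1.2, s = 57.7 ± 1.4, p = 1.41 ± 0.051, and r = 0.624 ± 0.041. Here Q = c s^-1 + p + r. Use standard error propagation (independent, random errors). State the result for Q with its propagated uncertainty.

Let w = c·s^-1 = 3.90. δw/w = √((1·δc/c)² + (-1·δs/s)²) = √(2.84e-05 + 0.000589) = 0.0248, so δw = 0.0969.
Q = w + p + r: δQ = √(δw² + δp² + δr²) = √(0.00938 + 0.00260 + 0.00168) = 0.117
Q = 5.93.

5.93 ± 0.117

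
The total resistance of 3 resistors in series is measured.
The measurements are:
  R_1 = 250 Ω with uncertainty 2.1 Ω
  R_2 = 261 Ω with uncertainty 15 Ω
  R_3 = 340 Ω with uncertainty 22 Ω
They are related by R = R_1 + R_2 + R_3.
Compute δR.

26.7 Ω

Sums and differences: (δR)² = Σ (cᵢ δxᵢ)².
  (δR_1)² = 4.41;  (δR_2)² = 225;  (δR_3)² = 484
δR = √(713) = 26.7 Ω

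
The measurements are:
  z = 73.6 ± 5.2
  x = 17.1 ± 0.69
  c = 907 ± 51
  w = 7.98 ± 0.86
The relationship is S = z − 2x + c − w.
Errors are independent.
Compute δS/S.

0.0547

For a sum/difference, combine absolute errors in quadrature:
  (δz)² = 27.0;  (2·δx)² = 1.90;  (δc)² = 2600;  (δw)² = 0.740
δS = √(2630) = 51.3
S = 938, so δS/S = 51.3/938 = 0.0547.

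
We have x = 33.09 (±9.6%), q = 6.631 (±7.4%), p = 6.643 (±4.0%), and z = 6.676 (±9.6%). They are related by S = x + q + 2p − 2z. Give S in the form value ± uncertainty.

Absolute uncertainties add in quadrature for a linear combination:
  (δx)² = 10.1;  (δq)² = 0.241;  (2·δp)² = 0.282;  (2·δz)² = 1.64
δS = √(12.3) = 3.50
S = 39.66.

39.66 ± 3.50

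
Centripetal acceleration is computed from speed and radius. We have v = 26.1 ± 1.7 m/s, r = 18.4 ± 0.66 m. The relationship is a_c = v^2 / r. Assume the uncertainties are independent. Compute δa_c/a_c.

a_c is a product of powers, so relative uncertainties combine in quadrature:
  (2·δv/v)² = (2×0.0651)² = 0.0170;  (-1·δr/r)² = (-1×0.0359)² = 0.00129
δa_c/a_c = √(0.0183) = 0.135

0.135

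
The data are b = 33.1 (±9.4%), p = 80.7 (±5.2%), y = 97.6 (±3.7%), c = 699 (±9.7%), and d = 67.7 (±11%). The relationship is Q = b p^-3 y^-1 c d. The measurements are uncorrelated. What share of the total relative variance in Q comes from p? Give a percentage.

43.4%

(δQ/Q)² = (1·δb/b)² + (-3·δp/p)² + (-1·δy/y)² + (1·δc/c)² + (1·δd/d)²
  b term: (1×0.0940)² = 0.00884
  p term: (-3×0.0520)² = 0.0243
  y term: (-1×0.0370)² = 0.00137
  c term: (1×0.0970)² = 0.00941
  d term: (1×0.110)² = 0.0121
Total = 0.0561. Share from p = 0.0243/0.0561 = 0.434.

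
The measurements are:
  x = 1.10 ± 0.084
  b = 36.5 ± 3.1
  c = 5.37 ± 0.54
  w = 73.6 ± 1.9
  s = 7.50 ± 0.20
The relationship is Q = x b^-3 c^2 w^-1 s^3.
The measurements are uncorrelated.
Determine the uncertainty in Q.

0.00129

Q is a product of powers, so relative uncertainties combine in quadrature:
  (1·δx/x)² = (1×0.0764)² = 0.00583;  (-3·δb/b)² = (-3×0.0849)² = 0.0649;  (2·δc/c)² = (2×0.101)² = 0.0404;  (-1·δw/w)² = (-1×0.0258)² = 0.000666;  (3·δs/s)² = (3×0.0267)² = 0.00640
δQ/Q = √(0.118) = 0.344
Q = 0.00374, so δQ = 0.344 × 0.00374 = 0.00129.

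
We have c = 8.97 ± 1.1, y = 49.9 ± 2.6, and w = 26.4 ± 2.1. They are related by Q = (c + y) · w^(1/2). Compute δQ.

18.8

Let u = c + y = 58.9. δu = √(δc² + δy²) = √(1.21 + 6.76) = 2.82, so δu/u = 0.0480.
Q is then a monomial in u, w:
δQ/Q = √((δu/u)² + (½·δw/w)²) = √(0.00230 + 0.00158) = 0.0623
Q = 302, so δQ = 0.0623 × 302 = 18.8.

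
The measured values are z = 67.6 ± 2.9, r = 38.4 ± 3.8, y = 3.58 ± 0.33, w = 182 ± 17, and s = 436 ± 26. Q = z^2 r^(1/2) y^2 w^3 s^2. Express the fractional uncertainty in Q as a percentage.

For a monomial Q ∝ z^2, r^(1/2), y^2, w^3, s^2, fractional errors add in quadrature:
  (2·δz/z)² = (2×0.0429)² = 0.00736;  (½·δr/r)² = (0.5×0.0990)² = 0.00245;  (2·δy/y)² = (2×0.0922)² = 0.0340;  (3·δw/w)² = (3×0.0934)² = 0.0785;  (2·δs/s)² = (2×0.0596)² = 0.0142
δQ/Q = √(0.137) = 0.370

37.0%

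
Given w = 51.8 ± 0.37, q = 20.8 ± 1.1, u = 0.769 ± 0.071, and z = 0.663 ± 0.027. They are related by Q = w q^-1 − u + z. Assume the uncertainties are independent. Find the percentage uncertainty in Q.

Let p = w·q^-1 = 2.49. δp/p = √((1·δw/w)² + (-1·δq/q)²) = √(5.1e-05 + 0.00280) = 0.0534, so δp = 0.133.
Q = p − u + z: δQ = √(δp² + δu² + δz²) = √(0.0177 + 0.00504 + 0.000729) = 0.153
Q = 2.38, so δQ/Q = 0.153/2.38 = 0.0642.

6.42%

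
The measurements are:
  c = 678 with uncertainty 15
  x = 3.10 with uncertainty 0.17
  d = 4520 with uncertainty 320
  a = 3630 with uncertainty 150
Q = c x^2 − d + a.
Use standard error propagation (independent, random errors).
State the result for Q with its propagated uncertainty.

Let p = c·x^2 = 6520. δp/p = √((1·δc/c)² + (2·δx/x)²) = √(0.000489 + 0.0120) = 0.112, so δp = 729.
Q = p − d + a: δQ = √(δp² + δd² + δa²) = √(5.31e+05 + 1.02e+05 + 22500) = 810
Q = 5630.

5630 ± 810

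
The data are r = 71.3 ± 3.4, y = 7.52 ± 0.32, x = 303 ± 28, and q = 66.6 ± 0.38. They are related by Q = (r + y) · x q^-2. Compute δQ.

0.553

Let u = r + y = 78.8. δu = √(δr² + δy²) = √(11.6 + 0.102) = 3.42, so δu/u = 0.0433.
Q is then a monomial in u, x, q:
δQ/Q = √((δu/u)² + (1·δx/x)² + (-2·δq/q)²) = √(0.00188 + 0.00854 + 0.000130) = 0.103
Q = 5.38, so δQ = 0.103 × 5.38 = 0.553.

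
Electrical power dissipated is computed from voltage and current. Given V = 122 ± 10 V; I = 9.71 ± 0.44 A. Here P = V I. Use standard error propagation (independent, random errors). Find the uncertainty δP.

Products/powers → add relative errors in quadrature, weighted by exponent:
  (1·δV/V)² = (1×0.0820)² = 0.00672;  (1·δI/I)² = (1×0.0453)² = 0.00205
δP/P = √(0.00877) = 0.0937
P = 1180 W, so δP = 0.0937 × 1180 = 111 W.

111 W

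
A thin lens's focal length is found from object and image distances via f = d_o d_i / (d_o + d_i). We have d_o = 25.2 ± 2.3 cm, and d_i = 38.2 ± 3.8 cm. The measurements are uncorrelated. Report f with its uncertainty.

∂f/∂d_o = (d_i/(d_o+d_i))² = 0.363;  ∂f/∂d_i = (d_o/(d_o+d_i))² = 0.158
δf = √((∂f/∂d_o · δd_o)² + (∂f/∂d_i · δd_i)²) = √(0.697 + 0.360) = 1.03 cm
f = 15.2 cm.

15.2 ± 1.03 cm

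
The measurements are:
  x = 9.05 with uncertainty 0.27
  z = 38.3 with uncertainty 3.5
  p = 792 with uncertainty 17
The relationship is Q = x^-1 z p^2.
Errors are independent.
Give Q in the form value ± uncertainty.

Each factor contributes (exponent × relative error)² to (δQ/Q)²:
  (-1·δx/x)² = (-1×0.0298)² = 0.000890;  (1·δz/z)² = (1×0.0914)² = 0.00835;  (2·δp/p)² = (2×0.0215)² = 0.00184
δQ/Q = √(0.0111) = 0.105
Q = 2.65e+06, so δQ = 0.105 × 2.65e+06 = 2.79e+05.

(2.65 ± 0.279) × 10^6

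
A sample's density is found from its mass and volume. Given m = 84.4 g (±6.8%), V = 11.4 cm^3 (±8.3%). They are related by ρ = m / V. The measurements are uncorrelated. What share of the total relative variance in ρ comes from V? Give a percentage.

59.8%

(δρ/ρ)² = (1·δm/m)² + (-1·δV/V)²
  m term: (1×0.0680)² = 0.00462
  V term: (-1×0.0830)² = 0.00689
Total = 0.0115. Share from V = 0.00689/0.0115 = 0.598.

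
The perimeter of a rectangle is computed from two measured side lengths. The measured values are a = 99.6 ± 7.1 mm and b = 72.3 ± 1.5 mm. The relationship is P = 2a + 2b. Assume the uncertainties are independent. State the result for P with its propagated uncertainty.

P is a linear combination, so absolute uncertainties add in quadrature:
  (2·δa)² = 202;  (2·δb)² = 9.00
δP = √(211) = 14.5 mm
P = 344 mm.

344 ± 14.5 mm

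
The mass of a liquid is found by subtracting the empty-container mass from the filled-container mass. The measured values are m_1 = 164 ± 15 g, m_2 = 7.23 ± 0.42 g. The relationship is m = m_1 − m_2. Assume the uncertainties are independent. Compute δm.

For a sum/difference, combine absolute errors in quadrature:
  (δm_1)² = 225;  (δm_2)² = 0.176
δm = √(225) = 15.0 g

15.0 g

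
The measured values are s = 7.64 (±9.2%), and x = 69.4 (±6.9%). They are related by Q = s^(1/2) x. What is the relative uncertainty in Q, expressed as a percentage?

8.29%

Relative error in a monomial: (δQ/Q)² = Σ (nᵢ · δxᵢ/xᵢ)².
  (½·δs/s)² = (0.5×0.0920)² = 0.00212;  (1·δx/x)² = (1×0.0690)² = 0.00476
δQ/Q = √(0.00688) = 0.0829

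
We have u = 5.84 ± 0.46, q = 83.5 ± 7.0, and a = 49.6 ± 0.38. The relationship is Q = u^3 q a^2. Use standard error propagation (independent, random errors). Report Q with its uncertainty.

(4.09 ± 1.03) × 10^7

Each factor contributes (exponent × relative error)² to (δQ/Q)²:
  (3·δu/u)² = (3×0.0788)² = 0.0558;  (1·δq/q)² = (1×0.0838)² = 0.00703;  (2·δa/a)² = (2×0.00766)² = 0.000235
δQ/Q = √(0.0631) = 0.251
Q = 4.09e+07, so δQ = 0.251 × 4.09e+07 = 1.03e+07.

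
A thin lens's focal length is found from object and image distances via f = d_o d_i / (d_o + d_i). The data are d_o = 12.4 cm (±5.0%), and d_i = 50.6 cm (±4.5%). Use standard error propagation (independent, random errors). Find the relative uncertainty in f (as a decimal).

0.0411

∂f/∂d_o = (d_i/(d_o+d_i))² = 0.645;  ∂f/∂d_i = (d_o/(d_o+d_i))² = 0.0387
δf = √((∂f/∂d_o · δd_o)² + (∂f/∂d_i · δd_i)²) = √(0.160 + 0.00778) = 0.410 cm
f = 9.96 cm, so δf/f = 0.410/9.96 = 0.0411.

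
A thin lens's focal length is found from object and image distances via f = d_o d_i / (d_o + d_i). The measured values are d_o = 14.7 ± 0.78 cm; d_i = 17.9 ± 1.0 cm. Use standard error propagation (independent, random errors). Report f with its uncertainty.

∂f/∂d_o = (d_i/(d_o+d_i))² = 0.301;  ∂f/∂d_i = (d_o/(d_o+d_i))² = 0.203
δf = √((∂f/∂d_o · δd_o)² + (∂f/∂d_i · δd_i)²) = √(0.0553 + 0.0413) = 0.311 cm
f = 8.07 cm.

8.07 ± 0.311 cm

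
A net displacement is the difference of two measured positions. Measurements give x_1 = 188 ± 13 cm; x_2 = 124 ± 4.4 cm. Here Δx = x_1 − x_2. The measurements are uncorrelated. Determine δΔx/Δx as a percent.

21.4%

Sums and differences: (δΔx)² = Σ (cᵢ δxᵢ)².
  (δx_1)² = 169;  (δx_2)² = 19.4
δΔx = √(188) = 13.7 cm
Δx = 64.0 cm, so δΔx/Δx = 13.7/64.0 = 0.214.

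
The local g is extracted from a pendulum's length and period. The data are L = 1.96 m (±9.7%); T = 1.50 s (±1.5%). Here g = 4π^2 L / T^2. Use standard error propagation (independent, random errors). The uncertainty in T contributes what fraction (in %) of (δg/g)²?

(δg/g)² = (1·δL/L)² + (-2·δT/T)²
  L term: (1×0.0970)² = 0.00941
  T term: (-2×0.0150)² = 0.000900
Total = 0.0103. Share from T = 0.000900/0.0103 = 0.0873.

8.73%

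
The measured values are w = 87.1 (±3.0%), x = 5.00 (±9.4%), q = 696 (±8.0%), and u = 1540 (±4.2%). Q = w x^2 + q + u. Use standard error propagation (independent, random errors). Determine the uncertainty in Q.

423

Let p = w·x^2 = 2180. δp/p = √((1·δw/w)² + (2·δx/x)²) = √(0.000900 + 0.0353) = 0.190, so δp = 415.
Q = p + q + u: δQ = √(δp² + δq² + δu²) = √(1.72e+05 + 3100 + 4180) = 423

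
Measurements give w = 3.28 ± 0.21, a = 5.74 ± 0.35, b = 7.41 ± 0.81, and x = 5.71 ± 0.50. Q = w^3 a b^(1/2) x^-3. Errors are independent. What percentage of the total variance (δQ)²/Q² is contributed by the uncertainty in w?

(δQ/Q)² = (3·δw/w)² + (1·δa/a)² + (½·δb/b)² + (-3·δx/x)²
  w term: (3×0.0640)² = 0.0369
  a term: (1×0.0610)² = 0.00372
  b term: (0.5×0.109)² = 0.00299
  x term: (-3×0.0876)² = 0.0690
Total = 0.113. Share from w = 0.0369/0.113 = 0.328.

32.8%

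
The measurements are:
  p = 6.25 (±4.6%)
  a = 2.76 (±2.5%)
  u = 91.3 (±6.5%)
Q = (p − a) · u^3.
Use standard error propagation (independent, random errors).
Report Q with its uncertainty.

Let w = p − a = 3.49. δw = √(δp² + δa²) = √(0.0827 + 0.00476) = 0.296, so δw/w = 0.0847.
Q is then a monomial in w, u:
δQ/Q = √((δw/w)² + (3·δu/u)²) = √(0.00718 + 0.0380) = 0.213
Q = 2.66e+06, so δQ = 0.213 × 2.66e+06 = 5.65e+05.

(2.66 ± 0.565) × 10^6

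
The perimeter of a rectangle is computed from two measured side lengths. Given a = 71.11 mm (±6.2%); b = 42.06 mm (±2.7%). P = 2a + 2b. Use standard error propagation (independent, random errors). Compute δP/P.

0.0402

Sums and differences: (δP)² = Σ (cᵢ δxᵢ)².
  (2·δa)² = 77.8;  (2·δb)² = 5.16
δP = √(82.9) = 9.11 mm
P = 226.3 mm, so δP/P = 9.11/226.3 = 0.0402.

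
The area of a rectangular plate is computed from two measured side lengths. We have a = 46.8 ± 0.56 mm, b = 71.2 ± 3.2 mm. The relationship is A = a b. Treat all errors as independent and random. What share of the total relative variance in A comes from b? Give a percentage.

(δA/A)² = (1·δa/a)² + (1·δb/b)²
  a term: (1×0.0120)² = 0.000143
  b term: (1×0.0449)² = 0.00202
Total = 0.00216. Share from b = 0.00202/0.00216 = 0.934.

93.4%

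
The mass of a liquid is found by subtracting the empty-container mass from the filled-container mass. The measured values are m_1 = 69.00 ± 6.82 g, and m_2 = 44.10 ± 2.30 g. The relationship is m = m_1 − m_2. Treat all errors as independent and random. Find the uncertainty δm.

7.20 g

For a sum/difference, combine absolute errors in quadrature:
  (δm_1)² = 46.5;  (δm_2)² = 5.29
δm = √(51.8) = 7.20 g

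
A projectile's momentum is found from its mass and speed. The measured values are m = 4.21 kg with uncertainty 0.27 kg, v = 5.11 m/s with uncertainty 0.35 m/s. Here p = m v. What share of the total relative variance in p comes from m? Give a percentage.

(δp/p)² = (1·δm/m)² + (1·δv/v)²
  m term: (1×0.0641)² = 0.00411
  v term: (1×0.0685)² = 0.00469
Total = 0.00880. Share from m = 0.00411/0.00880 = 0.467.

46.7%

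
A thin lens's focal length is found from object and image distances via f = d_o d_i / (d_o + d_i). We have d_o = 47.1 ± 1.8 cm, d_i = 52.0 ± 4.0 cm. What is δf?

∂f/∂d_o = (d_i/(d_o+d_i))² = 0.275;  ∂f/∂d_i = (d_o/(d_o+d_i))² = 0.226
δf = √((∂f/∂d_o · δd_o)² + (∂f/∂d_i · δd_i)²) = √(0.246 + 0.816) = 1.03 cm

1.03 cm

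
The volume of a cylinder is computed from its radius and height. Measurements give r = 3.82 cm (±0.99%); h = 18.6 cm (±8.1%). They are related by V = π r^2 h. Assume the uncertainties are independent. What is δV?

71.1 cm^3

Products/powers → add relative errors in quadrature, weighted by exponent:
  (2·δr/r)² = (2×0.00990)² = 0.000392;  (1·δh/h)² = (1×0.0810)² = 0.00656
δV/V = √(0.00695) = 0.0834
V = 853 cm^3, so δV = 0.0834 × 853 = 71.1 cm^3.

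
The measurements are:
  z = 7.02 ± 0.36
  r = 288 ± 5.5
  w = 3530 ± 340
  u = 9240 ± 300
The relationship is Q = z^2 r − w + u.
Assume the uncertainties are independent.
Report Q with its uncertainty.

19900 ± 1550

Let p = z^2·r = 14200. δp/p = √((2·δz/z)² + (1·δr/r)²) = √(0.0105 + 0.000365) = 0.104, so δp = 1480.
Q = p − w + u: δQ = √(δp² + δw² + δu²) = √(2.19e+06 + 1.16e+05 + 90000) = 1550
Q = 19900.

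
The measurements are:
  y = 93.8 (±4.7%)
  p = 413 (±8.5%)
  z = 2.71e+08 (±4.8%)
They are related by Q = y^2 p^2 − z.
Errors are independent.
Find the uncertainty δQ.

2.92e+08

Let w = y^2·p^2 = 1.5e+09. δw/w = √((2·δy/y)² + (2·δp/p)²) = √(0.00884 + 0.0289) = 0.194, so δw = 2.92e+08.
Q = w − z: δQ = √(δw² + δz²) = √(8.5e+16 + 1.69e+14) = 2.92e+08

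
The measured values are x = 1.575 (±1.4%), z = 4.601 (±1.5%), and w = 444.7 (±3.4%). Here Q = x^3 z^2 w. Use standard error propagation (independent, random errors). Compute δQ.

2270

Q is a product of powers, so relative uncertainties combine in quadrature:
  (3·δx/x)² = (3×0.0140)² = 0.00176;  (2·δz/z)² = (2×0.0150)² = 0.000900;  (1·δw/w)² = (1×0.0340)² = 0.00116
δQ/Q = √(0.00382) = 0.0618
Q = 36780, so δQ = 0.0618 × 36780 = 2270.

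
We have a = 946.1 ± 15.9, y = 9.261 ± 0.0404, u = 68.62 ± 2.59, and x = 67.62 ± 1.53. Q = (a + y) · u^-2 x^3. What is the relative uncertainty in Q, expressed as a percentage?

Let w = a + y = 955.4. δw = √(δa² + δy²) = √(253 + 0.00163) = 15.9, so δw/w = 0.0166.
Q is then a monomial in w, u, x:
δQ/Q = √((δw/w)² + (-2·δu/u)² + (3·δx/x)²) = √(0.000277 + 0.00570 + 0.00461) = 0.103

10.3%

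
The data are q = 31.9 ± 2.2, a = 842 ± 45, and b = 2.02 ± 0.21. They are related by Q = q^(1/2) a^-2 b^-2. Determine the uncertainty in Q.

4.61e-07

Since Q is a product/quotient, work with relative uncertainties:
  (½·δq/q)² = (0.5×0.0690)² = 0.00119;  (-2·δa/a)² = (-2×0.0534)² = 0.0114;  (-2·δb/b)² = (-2×0.104)² = 0.0432
δQ/Q = √(0.0558) = 0.236
Q = 1.95e-06, so δQ = 0.236 × 1.95e-06 = 4.61e-07.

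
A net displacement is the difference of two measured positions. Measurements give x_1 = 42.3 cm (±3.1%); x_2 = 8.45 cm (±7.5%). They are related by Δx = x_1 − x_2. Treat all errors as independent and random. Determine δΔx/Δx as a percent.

Sums and differences: (δΔx)² = Σ (cᵢ δxᵢ)².
  (δx_1)² = 1.72;  (δx_2)² = 0.402
δΔx = √(2.12) = 1.46 cm
Δx = 33.8 cm, so δΔx/Δx = 1.46/33.8 = 0.0430.

4.30%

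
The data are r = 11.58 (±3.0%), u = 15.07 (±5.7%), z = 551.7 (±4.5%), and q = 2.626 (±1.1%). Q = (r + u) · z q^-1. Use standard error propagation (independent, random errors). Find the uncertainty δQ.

Let w = r + u = 26.65. δw = √(δr² + δu²) = √(0.121 + 0.738) = 0.927, so δw/w = 0.0348.
Q is then a monomial in w, z, q:
δQ/Q = √((δw/w)² + (1·δz/z)² + (-1·δq/q)²) = √(0.00121 + 0.00202 + 0.000121) = 0.0579
Q = 5599, so δQ = 0.0579 × 5599 = 324.

324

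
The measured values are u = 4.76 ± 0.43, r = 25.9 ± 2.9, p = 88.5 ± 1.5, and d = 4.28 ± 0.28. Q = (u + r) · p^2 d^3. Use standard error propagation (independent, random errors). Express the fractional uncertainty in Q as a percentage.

22.1%

Let w = u + r = 30.7. δw = √(δu² + δr²) = √(0.185 + 8.41) = 2.93, so δw/w = 0.0956.
Q is then a monomial in w, p, d:
δQ/Q = √((δw/w)² + (2·δp/p)² + (3·δd/d)²) = √(0.00914 + 0.00115 + 0.0385) = 0.221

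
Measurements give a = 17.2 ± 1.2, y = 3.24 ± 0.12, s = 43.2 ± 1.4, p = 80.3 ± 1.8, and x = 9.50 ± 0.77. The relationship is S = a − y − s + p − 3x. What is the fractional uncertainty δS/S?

0.153

S is a linear combination, so absolute uncertainties add in quadrature:
  (δa)² = 1.44;  (δy)² = 0.0144;  (δs)² = 1.96;  (δp)² = 3.24;  (3·δx)² = 5.34
δS = √(12.0) = 3.46
S = 22.6, so δS/S = 3.46/22.6 = 0.153.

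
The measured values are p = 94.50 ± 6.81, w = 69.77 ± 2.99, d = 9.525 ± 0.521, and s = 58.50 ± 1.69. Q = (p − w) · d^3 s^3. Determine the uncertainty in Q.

Let u = p − w = 24.73. δu = √(δp² + δw²) = √(46.4 + 8.94) = 7.44, so δu/u = 0.301.
Q is then a monomial in u, d, s:
δQ/Q = √((δu/u)² + (3·δd/d)² + (3·δs/s)²) = √(0.0904 + 0.0269 + 0.00751) = 0.353
Q = 4.278e+09, so δQ = 0.353 × 4.278e+09 = 1.51e+09.

1.51e+09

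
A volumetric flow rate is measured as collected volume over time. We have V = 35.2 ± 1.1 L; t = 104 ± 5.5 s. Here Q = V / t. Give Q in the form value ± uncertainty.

0.338 ± 0.0208 L/s

Relative error in a monomial: (δQ/Q)² = Σ (nᵢ · δxᵢ/xᵢ)².
  (1·δV/V)² = (1×0.0312)² = 0.000977;  (-1·δt/t)² = (-1×0.0529)² = 0.00280
δQ/Q = √(0.00377) = 0.0614
Q = 0.338 L/s, so δQ = 0.0614 × 0.338 = 0.0208 L/s.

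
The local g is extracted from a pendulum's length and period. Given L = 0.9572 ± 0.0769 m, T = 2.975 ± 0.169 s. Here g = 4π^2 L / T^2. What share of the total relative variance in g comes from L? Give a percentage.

33.3%

(δg/g)² = (1·δL/L)² + (-2·δT/T)²
  L term: (1×0.0803)² = 0.00645
  T term: (-2×0.0568)² = 0.0129
Total = 0.0194. Share from L = 0.00645/0.0194 = 0.333.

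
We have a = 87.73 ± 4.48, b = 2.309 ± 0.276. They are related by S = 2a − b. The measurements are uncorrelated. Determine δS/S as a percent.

5.18%

Sums and differences: (δS)² = Σ (cᵢ δxᵢ)².
  (2·δa)² = 80.3;  (δb)² = 0.0762
δS = √(80.4) = 8.96
S = 173.2, so δS/S = 8.96/173.2 = 0.0518.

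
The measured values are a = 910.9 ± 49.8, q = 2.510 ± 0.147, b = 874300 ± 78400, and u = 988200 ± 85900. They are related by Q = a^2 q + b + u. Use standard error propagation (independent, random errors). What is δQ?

2.83e+05

Let p = a^2·q = 2.083e+06. δp/p = √((2·δa/a)² + (1·δq/q)²) = √(0.0120 + 0.00343) = 0.124, so δp = 2.58e+05.
Q = p + b + u: δQ = √(δp² + δb² + δu²) = √(6.67e+10 + 6.15e+09 + 7.38e+09) = 2.83e+05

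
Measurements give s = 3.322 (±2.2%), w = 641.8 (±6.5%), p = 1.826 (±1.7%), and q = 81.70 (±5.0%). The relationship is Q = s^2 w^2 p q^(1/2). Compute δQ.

Since Q is a product/quotient, work with relative uncertainties:
  (2·δs/s)² = (2×0.0220)² = 0.00194;  (2·δw/w)² = (2×0.0650)² = 0.0169;  (1·δp/p)² = (1×0.0170)² = 0.000289;  (½·δq/q)² = (0.5×0.0500)² = 0.000625
δQ/Q = √(0.0198) = 0.141
Q = 7.503e+07, so δQ = 0.141 × 7.503e+07 = 1.05e+07.

1.05e+07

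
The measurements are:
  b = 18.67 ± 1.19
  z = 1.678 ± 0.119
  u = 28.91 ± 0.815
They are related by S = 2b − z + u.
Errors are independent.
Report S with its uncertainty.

Sums and differences: (δS)² = Σ (cᵢ δxᵢ)².
  (2·δb)² = 5.66;  (δz)² = 0.0142;  (δu)² = 0.664
δS = √(6.34) = 2.52
S = 64.57.

64.57 ± 2.52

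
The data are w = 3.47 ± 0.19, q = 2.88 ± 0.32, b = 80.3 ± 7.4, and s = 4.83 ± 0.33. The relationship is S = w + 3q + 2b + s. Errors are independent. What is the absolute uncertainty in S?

S is a linear combination, so absolute uncertainties add in quadrature:
  (δw)² = 0.0361;  (3·δq)² = 0.922;  (2·δb)² = 219;  (δs)² = 0.109
δS = √(220) = 14.8

14.8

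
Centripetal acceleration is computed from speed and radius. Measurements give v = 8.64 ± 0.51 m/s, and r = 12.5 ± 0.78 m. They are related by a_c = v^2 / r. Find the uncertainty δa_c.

0.797 m/s^2

For a monomial a_c ∝ v^2, r^-1, fractional errors add in quadrature:
  (2·δv/v)² = (2×0.0590)² = 0.0139;  (-1·δr/r)² = (-1×0.0624)² = 0.00389
δa_c/a_c = √(0.0178) = 0.134
a_c = 5.97 m/s^2, so δa_c = 0.134 × 5.97 = 0.797 m/s^2.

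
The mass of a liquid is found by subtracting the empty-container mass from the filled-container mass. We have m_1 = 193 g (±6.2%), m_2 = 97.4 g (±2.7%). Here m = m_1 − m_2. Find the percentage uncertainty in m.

12.8%

Each term contributes (cᵢ δxᵢ)² to (δm)²:
  (δm_1)² = 143;  (δm_2)² = 6.92
δm = √(150) = 12.3 g
m = 95.6 g, so δm/m = 12.3/95.6 = 0.128.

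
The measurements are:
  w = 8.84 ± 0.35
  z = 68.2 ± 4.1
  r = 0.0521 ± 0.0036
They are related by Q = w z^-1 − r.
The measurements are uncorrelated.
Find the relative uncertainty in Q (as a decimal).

0.129

Let p = w·z^-1 = 0.130. δp/p = √((1·δw/w)² + (-1·δz/z)²) = √(0.00157 + 0.00361) = 0.0720, so δp = 0.00933.
Q = p − r: δQ = √(δp² + δr²) = √(8.71e-05 + 1.3e-05) = 0.0100
Q = 0.0775, so δQ/Q = 0.0100/0.0775 = 0.129.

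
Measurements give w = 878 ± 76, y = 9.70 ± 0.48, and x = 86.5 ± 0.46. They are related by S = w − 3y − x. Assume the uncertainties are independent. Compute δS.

76.0

Each term contributes (cᵢ δxᵢ)² to (δS)²:
  (δw)² = 5780;  (3·δy)² = 2.07;  (δx)² = 0.212
δS = √(5780) = 76.0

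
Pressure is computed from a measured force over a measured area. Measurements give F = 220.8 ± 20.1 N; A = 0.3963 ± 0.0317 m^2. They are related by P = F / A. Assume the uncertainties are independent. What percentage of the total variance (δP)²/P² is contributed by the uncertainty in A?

43.6%

(δP/P)² = (1·δF/F)² + (-1·δA/A)²
  F term: (1×0.0910)² = 0.00829
  A term: (-1×0.0800)² = 0.00640
Total = 0.0147. Share from A = 0.00640/0.0147 = 0.436.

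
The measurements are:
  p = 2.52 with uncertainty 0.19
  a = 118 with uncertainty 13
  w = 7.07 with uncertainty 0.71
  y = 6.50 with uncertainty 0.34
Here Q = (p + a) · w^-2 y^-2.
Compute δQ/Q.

0.251

Let u = p + a = 121. δu = √(δp² + δa²) = √(0.0361 + 169) = 13.0, so δu/u = 0.108.
Q is then a monomial in u, w, y:
δQ/Q = √((δu/u)² + (-2·δw/w)² + (-2·δy/y)²) = √(0.0116 + 0.0403 + 0.0109) = 0.251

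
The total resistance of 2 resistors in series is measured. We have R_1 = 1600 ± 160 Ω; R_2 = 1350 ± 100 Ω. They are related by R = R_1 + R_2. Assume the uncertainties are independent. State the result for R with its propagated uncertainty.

For a sum/difference, combine absolute errors in quadrature:
  (δR_1)² = 25600;  (δR_2)² = 10000
δR = √(35600) = 189 Ω
R = 2950 Ω.

2950 ± 189 Ω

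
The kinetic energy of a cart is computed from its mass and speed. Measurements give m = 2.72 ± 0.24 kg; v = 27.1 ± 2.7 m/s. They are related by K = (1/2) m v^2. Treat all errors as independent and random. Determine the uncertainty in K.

218 J

Relative error in a monomial: (δK/K)² = Σ (nᵢ · δxᵢ/xᵢ)².
  (1·δm/m)² = (1×0.0882)² = 0.00779;  (2·δv/v)² = (2×0.0996)² = 0.0397
δK/K = √(0.0475) = 0.218
K = 999 J, so δK = 0.218 × 999 = 218 J.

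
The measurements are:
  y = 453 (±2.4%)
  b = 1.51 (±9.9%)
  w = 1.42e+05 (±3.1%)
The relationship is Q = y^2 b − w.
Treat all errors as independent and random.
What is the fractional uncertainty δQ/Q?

0.205

Let p = y^2·b = 3.1e+05. δp/p = √((2·δy/y)² + (1·δb/b)²) = √(0.00230 + 0.00980) = 0.110, so δp = 34100.
Q = p − w: δQ = √(δp² + δw²) = √(1.16e+09 + 1.94e+07) = 34400
Q = 1.68e+05, so δQ/Q = 34400/1.68e+05 = 0.205.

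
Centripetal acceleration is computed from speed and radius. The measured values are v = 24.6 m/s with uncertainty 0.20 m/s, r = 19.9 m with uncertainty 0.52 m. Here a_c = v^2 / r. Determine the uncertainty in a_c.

Relative error in a monomial: (δa_c/a_c)² = Σ (nᵢ · δxᵢ/xᵢ)².
  (2·δv/v)² = (2×0.00813)² = 0.000264;  (-1·δr/r)² = (-1×0.0261)² = 0.000683
δa_c/a_c = √(0.000947) = 0.0308
a_c = 30.4 m/s^2, so δa_c = 0.0308 × 30.4 = 0.936 m/s^2.

0.936 m/s^2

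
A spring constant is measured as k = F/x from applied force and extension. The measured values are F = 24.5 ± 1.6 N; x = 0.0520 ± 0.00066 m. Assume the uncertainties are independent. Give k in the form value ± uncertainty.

471 ± 31.3 N/m

Relative error in a monomial: (δk/k)² = Σ (nᵢ · δxᵢ/xᵢ)².
  (1·δF/F)² = (1×0.0653)² = 0.00426;  (-1·δx/x)² = (-1×0.0127)² = 0.000161
δk/k = √(0.00443) = 0.0665
k = 471 N/m, so δk = 0.0665 × 471 = 31.3 N/m.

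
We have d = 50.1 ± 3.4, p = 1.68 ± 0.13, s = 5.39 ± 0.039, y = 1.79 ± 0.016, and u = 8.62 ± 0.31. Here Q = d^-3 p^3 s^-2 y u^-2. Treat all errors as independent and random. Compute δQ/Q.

Each factor contributes (exponent × relative error)² to (δQ/Q)²:
  (-3·δd/d)² = (-3×0.0679)² = 0.0415;  (3·δp/p)² = (3×0.0774)² = 0.0539;  (-2·δs/s)² = (-2×0.00724)² = 0.000209;  (1·δy/y)² = (1×0.00894)² = 7.99e-05;  (-2·δu/u)² = (-2×0.0360)² = 0.00517
δQ/Q = √(0.101) = 0.317

0.317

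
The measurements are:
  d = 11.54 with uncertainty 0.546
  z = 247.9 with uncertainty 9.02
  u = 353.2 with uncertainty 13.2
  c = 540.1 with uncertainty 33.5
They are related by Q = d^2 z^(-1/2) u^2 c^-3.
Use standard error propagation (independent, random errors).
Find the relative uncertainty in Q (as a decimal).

0.222

Q is a product of powers, so relative uncertainties combine in quadrature:
  (2·δd/d)² = (2×0.0473)² = 0.00895;  (−½·δz/z)² = (-0.5×0.0364)² = 0.000331;  (2·δu/u)² = (2×0.0374)² = 0.00559;  (-3·δc/c)² = (-3×0.0620)² = 0.0346
δQ/Q = √(0.0495) = 0.222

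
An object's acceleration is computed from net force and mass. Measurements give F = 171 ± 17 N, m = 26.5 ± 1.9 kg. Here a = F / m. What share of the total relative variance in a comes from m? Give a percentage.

34.2%

(δa/a)² = (1·δF/F)² + (-1·δm/m)²
  F term: (1×0.0994)² = 0.00988
  m term: (-1×0.0717)² = 0.00514
Total = 0.0150. Share from m = 0.00514/0.0150 = 0.342.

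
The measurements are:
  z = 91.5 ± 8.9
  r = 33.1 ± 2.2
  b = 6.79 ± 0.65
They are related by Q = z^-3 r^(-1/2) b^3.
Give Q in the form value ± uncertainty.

Products/powers → add relative errors in quadrature, weighted by exponent:
  (-3·δz/z)² = (-3×0.0973)² = 0.0851;  (−½·δr/r)² = (-0.5×0.0665)² = 0.00110;  (3·δb/b)² = (3×0.0957)² = 0.0825
δQ/Q = √(0.169) = 0.411
Q = 7.1e-05, so δQ = 0.411 × 7.1e-05 = 2.92e-05.

(7.10 ± 2.92) × 10^-5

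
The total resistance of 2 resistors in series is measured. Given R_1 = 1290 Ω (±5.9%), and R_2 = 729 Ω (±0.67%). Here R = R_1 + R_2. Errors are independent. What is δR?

76.3 Ω

Absolute uncertainties add in quadrature for a linear combination:
  (δR_1)² = 5790;  (δR_2)² = 23.9
δR = √(5820) = 76.3 Ω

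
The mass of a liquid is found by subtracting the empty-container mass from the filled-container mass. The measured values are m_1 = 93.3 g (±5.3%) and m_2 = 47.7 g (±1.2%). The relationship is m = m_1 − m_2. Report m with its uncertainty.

45.6 ± 4.98 g

For a sum/difference, combine absolute errors in quadrature:
  (δm_1)² = 24.5;  (δm_2)² = 0.328
δm = √(24.8) = 4.98 g
m = 45.6 g.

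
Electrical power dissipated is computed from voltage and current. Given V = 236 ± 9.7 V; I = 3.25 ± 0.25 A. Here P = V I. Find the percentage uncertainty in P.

For a monomial P ∝ V, I, fractional errors add in quadrature:
  (1·δV/V)² = (1×0.0411)² = 0.00169;  (1·δI/I)² = (1×0.0769)² = 0.00592
δP/P = √(0.00761) = 0.0872

8.72%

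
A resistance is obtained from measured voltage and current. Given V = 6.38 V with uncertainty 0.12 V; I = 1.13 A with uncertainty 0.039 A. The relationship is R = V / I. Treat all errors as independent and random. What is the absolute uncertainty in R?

Since R is a product/quotient, work with relative uncertainties:
  (1·δV/V)² = (1×0.0188)² = 0.000354;  (-1·δI/I)² = (-1×0.0345)² = 0.00119
δR/R = √(0.00154) = 0.0393
R = 5.65 Ω, so δR = 0.0393 × 5.65 = 0.222 Ω.

0.222 Ω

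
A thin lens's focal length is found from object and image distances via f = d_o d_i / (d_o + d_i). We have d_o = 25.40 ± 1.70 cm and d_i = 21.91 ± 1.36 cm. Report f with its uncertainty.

∂f/∂d_o = (d_i/(d_o+d_i))² = 0.214;  ∂f/∂d_i = (d_o/(d_o+d_i))² = 0.288
δf = √((∂f/∂d_o · δd_o)² + (∂f/∂d_i · δd_i)²) = √(0.133 + 0.154) = 0.535 cm
f = 11.76 cm.

11.76 ± 0.535 cm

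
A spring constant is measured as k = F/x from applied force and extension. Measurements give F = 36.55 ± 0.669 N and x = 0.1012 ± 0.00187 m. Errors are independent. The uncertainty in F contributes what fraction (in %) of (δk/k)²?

(δk/k)² = (1·δF/F)² + (-1·δx/x)²
  F term: (1×0.0183)² = 0.000335
  x term: (-1×0.0185)² = 0.000341
Total = 0.000676. Share from F = 0.000335/0.000676 = 0.495.

49.5%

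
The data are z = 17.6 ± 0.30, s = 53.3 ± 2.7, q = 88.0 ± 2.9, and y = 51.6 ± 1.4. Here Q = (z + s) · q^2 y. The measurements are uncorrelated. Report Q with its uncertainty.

(2.83 ± 0.229) × 10^7

Let u = z + s = 70.9. δu = √(δz² + δs²) = √(0.0900 + 7.29) = 2.72, so δu/u = 0.0383.
Q is then a monomial in u, q, y:
δQ/Q = √((δu/u)² + (2·δq/q)² + (1·δy/y)²) = √(0.00147 + 0.00434 + 0.000736) = 0.0809
Q = 2.83e+07, so δQ = 0.0809 × 2.83e+07 = 2.29e+06.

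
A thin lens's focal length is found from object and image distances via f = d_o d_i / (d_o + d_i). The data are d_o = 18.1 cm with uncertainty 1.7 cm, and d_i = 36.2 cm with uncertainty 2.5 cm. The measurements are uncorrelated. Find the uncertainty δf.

0.805 cm

∂f/∂d_o = (d_i/(d_o+d_i))² = 0.444;  ∂f/∂d_i = (d_o/(d_o+d_i))² = 0.111
δf = √((∂f/∂d_o · δd_o)² + (∂f/∂d_i · δd_i)²) = √(0.571 + 0.0772) = 0.805 cm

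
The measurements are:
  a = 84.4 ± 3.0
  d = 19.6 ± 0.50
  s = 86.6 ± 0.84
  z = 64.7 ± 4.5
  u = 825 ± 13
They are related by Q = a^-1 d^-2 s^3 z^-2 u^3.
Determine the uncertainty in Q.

Since Q is a product/quotient, work with relative uncertainties:
  (-1·δa/a)² = (-1×0.0355)² = 0.00126;  (-2·δd/d)² = (-2×0.0255)² = 0.00260;  (3·δs/s)² = (3×0.00970)² = 0.000847;  (-2·δz/z)² = (-2×0.0696)² = 0.0193;  (3·δu/u)² = (3×0.0158)² = 0.00223
δQ/Q = √(0.0263) = 0.162
Q = 2.69e+06, so δQ = 0.162 × 2.69e+06 = 4.36e+05.

4.36e+05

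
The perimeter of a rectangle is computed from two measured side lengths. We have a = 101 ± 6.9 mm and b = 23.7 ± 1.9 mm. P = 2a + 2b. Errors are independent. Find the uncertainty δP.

Each term contributes (cᵢ δxᵢ)² to (δP)²:
  (2·δa)² = 190;  (2·δb)² = 14.4
δP = √(205) = 14.3 mm

14.3 mm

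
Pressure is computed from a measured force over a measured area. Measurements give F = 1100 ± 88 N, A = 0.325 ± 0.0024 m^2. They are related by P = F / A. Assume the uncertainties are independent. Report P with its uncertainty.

3380 ± 272 Pa

For a monomial P ∝ F, A^-1, fractional errors add in quadrature:
  (1·δF/F)² = (1×0.0800)² = 0.00640;  (-1·δA/A)² = (-1×0.00738)² = 5.45e-05
δP/P = √(0.00645) = 0.0803
P = 3380 Pa, so δP = 0.0803 × 3380 = 272 Pa.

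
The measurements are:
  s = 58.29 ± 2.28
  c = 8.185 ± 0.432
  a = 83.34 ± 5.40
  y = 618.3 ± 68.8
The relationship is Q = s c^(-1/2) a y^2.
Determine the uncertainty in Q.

Since Q is a product/quotient, work with relative uncertainties:
  (1·δs/s)² = (1×0.0391)² = 0.00153;  (−½·δc/c)² = (-0.5×0.0528)² = 0.000696;  (1·δa/a)² = (1×0.0648)² = 0.00420;  (2·δy/y)² = (2×0.111)² = 0.0495
δQ/Q = √(0.0560) = 0.237
Q = 6.491e+08, so δQ = 0.237 × 6.491e+08 = 1.54e+08.

1.54e+08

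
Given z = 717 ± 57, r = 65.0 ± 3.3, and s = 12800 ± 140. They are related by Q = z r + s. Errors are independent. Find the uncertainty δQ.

Let p = z·r = 46600. δp/p = √((1·δz/z)² + (1·δr/r)²) = √(0.00632 + 0.00258) = 0.0943, so δp = 4400.
Q = p + s: δQ = √(δp² + δs²) = √(1.93e+07 + 19600) = 4400

4400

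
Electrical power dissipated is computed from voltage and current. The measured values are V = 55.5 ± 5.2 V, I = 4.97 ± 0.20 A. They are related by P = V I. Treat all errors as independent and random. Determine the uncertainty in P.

28.1 W

For a monomial P ∝ V, I, fractional errors add in quadrature:
  (1·δV/V)² = (1×0.0937)² = 0.00878;  (1·δI/I)² = (1×0.0402)² = 0.00162
δP/P = √(0.0104) = 0.102
P = 276 W, so δP = 0.102 × 276 = 28.1 W.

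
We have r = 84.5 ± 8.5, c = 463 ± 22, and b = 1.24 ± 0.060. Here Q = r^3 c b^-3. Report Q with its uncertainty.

(1.47 ± 0.496) × 10^8

Each factor contributes (exponent × relative error)² to (δQ/Q)²:
  (3·δr/r)² = (3×0.101)² = 0.0911;  (1·δc/c)² = (1×0.0475)² = 0.00226;  (-3·δb/b)² = (-3×0.0484)² = 0.0211
δQ/Q = √(0.114) = 0.338
Q = 1.47e+08, so δQ = 0.338 × 1.47e+08 = 4.96e+07.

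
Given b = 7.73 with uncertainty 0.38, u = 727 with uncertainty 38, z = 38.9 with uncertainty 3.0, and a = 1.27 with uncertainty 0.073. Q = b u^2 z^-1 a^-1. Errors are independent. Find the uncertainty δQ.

12400

For a monomial Q ∝ b, u^2, z^-1, a^-1, fractional errors add in quadrature:
  (1·δb/b)² = (1×0.0492)² = 0.00242;  (2·δu/u)² = (2×0.0523)² = 0.0109;  (-1·δz/z)² = (-1×0.0771)² = 0.00595;  (-1·δa/a)² = (-1×0.0575)² = 0.00330
δQ/Q = √(0.0226) = 0.150
Q = 82700, so δQ = 0.150 × 82700 = 12400.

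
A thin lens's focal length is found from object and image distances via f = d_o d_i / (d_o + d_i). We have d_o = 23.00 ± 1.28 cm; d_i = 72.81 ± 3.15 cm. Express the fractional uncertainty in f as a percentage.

∂f/∂d_o = (d_i/(d_o+d_i))² = 0.578;  ∂f/∂d_i = (d_o/(d_o+d_i))² = 0.0576
δf = √((∂f/∂d_o · δd_o)² + (∂f/∂d_i · δd_i)²) = √(0.546 + 0.0330) = 0.761 cm
f = 17.48 cm, so δf/f = 0.761/17.48 = 0.0435.

4.35%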